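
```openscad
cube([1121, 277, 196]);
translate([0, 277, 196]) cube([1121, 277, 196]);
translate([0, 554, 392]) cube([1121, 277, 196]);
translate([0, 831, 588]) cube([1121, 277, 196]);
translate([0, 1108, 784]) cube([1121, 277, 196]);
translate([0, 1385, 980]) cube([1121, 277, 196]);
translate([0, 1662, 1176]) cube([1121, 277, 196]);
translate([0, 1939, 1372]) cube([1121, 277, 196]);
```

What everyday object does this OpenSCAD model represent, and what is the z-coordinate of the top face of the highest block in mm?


A staircase. The total rise is 1568 mm.

8 identical blocks, each offset up and back from the previous — a staircase. Each step is 196 mm tall and there are 8 of them, so the total rise is 8 × 196 = 1568 mm.


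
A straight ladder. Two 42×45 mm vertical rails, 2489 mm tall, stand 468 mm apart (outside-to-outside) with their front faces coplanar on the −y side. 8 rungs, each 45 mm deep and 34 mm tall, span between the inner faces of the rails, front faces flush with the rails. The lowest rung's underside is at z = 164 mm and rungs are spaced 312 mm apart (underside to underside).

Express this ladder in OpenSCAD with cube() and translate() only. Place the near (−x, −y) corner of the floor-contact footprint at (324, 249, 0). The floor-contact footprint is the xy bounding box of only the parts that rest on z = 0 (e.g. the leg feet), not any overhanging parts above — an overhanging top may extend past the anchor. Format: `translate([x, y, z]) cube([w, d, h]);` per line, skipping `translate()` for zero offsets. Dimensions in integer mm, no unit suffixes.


translate([324, 249, 0]) cube([42, 45, 2489]);
translate([750, 249, 0]) cube([42, 45, 2489]);
translate([366, 249, 164]) cube([384, 45, 34]);
translate([366, 249, 476]) cube([384, 45, 34]);
translate([366, 249, 788]) cube([384, 45, 34]);
translate([366, 249, 1100]) cube([384, 45, 34]);
translate([366, 249, 1412]) cube([384, 45, 34]);
translate([366, 249, 1724]) cube([384, 45, 34]);
translate([366, 249, 2036]) cube([384, 45, 34]);
translate([366, 249, 2348]) cube([384, 45, 34]);


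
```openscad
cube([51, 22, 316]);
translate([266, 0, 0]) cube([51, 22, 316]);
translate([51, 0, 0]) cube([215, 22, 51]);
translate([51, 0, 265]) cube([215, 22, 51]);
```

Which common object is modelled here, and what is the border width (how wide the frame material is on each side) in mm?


A picture frame. The border width is 51 mm.

Four thin pieces enclosing a rectangular opening — a picture frame. The two full-height stiles are 316 mm tall; the top rail sits at z = 265 and is 51 mm tall, so the border above the opening is 316 − 265 = 51 mm, matching the stile x-width.


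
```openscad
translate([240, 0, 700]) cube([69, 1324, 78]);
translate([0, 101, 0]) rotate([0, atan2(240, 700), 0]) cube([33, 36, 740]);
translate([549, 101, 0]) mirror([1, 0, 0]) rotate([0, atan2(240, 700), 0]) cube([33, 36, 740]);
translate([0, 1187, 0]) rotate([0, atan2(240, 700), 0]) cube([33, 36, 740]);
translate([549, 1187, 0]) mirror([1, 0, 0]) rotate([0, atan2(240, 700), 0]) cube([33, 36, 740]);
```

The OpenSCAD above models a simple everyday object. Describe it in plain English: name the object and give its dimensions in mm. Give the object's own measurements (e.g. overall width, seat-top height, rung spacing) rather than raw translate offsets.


A sawhorse. A 69×1324×78 mm beam (x, y, z) sits on two A-frame leg pairs. Each pair is two raked legs of 33×36 mm section (36 mm along y) splaying symmetrically in x. Each leg rises 700 mm vertically over 240 mm of horizontal reach and is 740 mm long along its own axis. Every leg's outer bottom edge rests on the floor and its outer top edge meets a bottom edge of the beam — the left legs (tilting toward +x) meet the beam's −x bottom edge, the right legs (their mirror images, tilting toward −x) meet its +x bottom edge — so the leg tops tuck under the beam, the beam's underside is 700 mm above the floor, and the feet are 549 mm apart outside-to-outside with the beam centred between them. The two leg pairs are set in 101 mm from either end of the beam.


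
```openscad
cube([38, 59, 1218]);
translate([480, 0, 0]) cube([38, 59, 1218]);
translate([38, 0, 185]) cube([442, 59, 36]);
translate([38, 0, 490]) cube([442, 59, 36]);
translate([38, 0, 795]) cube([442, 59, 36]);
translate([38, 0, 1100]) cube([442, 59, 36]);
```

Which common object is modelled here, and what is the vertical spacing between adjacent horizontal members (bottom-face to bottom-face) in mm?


A ladder. The rung spacing is 305 mm.

Two tall 38×59 posts with 4 short bars between them — a ladder. Adjacent rungs sit at z = 185 and z = 490, so the spacing is 490 − 185 = 305 mm.


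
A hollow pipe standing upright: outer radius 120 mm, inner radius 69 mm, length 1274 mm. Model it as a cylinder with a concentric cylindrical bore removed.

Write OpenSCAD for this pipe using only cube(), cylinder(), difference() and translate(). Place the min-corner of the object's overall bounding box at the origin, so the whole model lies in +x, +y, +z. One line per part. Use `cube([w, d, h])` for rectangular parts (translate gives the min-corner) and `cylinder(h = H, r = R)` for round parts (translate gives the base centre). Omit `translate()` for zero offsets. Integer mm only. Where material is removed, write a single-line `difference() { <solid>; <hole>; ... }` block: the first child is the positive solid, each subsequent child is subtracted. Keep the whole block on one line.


difference() { translate([120, 120, 0]) cylinder(h = 1274, r = 120); translate([120, 120, 0]) cylinder(h = 1274, r = 69); }


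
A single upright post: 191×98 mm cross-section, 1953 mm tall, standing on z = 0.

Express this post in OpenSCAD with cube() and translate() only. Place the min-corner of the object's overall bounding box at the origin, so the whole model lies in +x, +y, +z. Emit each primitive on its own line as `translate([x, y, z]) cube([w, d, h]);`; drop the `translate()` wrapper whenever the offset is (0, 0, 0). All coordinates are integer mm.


cube([191, 98, 1953]);


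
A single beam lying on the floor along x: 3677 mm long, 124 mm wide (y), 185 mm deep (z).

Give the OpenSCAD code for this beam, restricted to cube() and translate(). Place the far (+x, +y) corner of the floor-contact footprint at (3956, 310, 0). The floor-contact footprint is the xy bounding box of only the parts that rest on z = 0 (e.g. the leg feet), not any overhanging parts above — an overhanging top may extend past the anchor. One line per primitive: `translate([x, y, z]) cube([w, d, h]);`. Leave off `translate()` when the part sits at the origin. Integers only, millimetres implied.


translate([279, 186, 0]) cube([3677, 124, 185]);


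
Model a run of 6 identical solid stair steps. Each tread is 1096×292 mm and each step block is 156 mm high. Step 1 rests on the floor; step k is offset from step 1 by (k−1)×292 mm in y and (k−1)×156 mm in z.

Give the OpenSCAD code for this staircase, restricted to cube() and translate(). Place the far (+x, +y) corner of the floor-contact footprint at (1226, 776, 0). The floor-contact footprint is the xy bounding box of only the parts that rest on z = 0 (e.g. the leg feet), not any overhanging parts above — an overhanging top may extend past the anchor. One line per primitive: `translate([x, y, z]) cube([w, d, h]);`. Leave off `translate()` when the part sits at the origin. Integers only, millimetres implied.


translate([130, 484, 0]) cube([1096, 292, 156]);
translate([130, 776, 156]) cube([1096, 292, 156]);
translate([130, 1068, 312]) cube([1096, 292, 156]);
translate([130, 1360, 468]) cube([1096, 292, 156]);
translate([130, 1652, 624]) cube([1096, 292, 156]);
translate([130, 1944, 780]) cube([1096, 292, 156]);


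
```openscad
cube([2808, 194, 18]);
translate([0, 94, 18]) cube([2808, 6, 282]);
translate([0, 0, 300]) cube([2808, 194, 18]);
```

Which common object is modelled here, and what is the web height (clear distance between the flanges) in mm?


An I-beam. The web height is 282 mm.

Two wide flanges with a thin centred web — an I-beam. Overall 318 mm minus two 18 mm flanges gives a web of 318 − 2·18 = 282 mm.


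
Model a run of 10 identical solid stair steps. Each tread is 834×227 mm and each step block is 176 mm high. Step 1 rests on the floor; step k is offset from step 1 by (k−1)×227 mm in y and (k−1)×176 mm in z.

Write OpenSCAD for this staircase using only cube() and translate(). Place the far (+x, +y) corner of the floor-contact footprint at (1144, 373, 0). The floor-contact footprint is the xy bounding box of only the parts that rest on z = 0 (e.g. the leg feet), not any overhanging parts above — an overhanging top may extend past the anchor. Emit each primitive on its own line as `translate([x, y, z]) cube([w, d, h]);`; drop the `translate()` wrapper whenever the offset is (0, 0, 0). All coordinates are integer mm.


translate([310, 146, 0]) cube([834, 227, 176]);
translate([310, 373, 176]) cube([834, 227, 176]);
translate([310, 600, 352]) cube([834, 227, 176]);
translate([310, 827, 528]) cube([834, 227, 176]);
translate([310, 1054, 704]) cube([834, 227, 176]);
translate([310, 1281, 880]) cube([834, 227, 176]);
translate([310, 1508, 1056]) cube([834, 227, 176]);
translate([310, 1735, 1232]) cube([834, 227, 176]);
translate([310, 1962, 1408]) cube([834, 227, 176]);
translate([310, 2189, 1584]) cube([834, 227, 176]);


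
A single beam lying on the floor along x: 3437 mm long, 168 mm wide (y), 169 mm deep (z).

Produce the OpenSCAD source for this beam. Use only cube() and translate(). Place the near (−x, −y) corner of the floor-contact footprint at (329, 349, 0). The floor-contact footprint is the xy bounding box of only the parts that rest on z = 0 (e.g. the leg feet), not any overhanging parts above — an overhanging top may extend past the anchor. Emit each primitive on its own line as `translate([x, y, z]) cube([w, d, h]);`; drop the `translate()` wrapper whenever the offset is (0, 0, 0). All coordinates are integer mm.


translate([329, 349, 0]) cube([3437, 168, 169]);


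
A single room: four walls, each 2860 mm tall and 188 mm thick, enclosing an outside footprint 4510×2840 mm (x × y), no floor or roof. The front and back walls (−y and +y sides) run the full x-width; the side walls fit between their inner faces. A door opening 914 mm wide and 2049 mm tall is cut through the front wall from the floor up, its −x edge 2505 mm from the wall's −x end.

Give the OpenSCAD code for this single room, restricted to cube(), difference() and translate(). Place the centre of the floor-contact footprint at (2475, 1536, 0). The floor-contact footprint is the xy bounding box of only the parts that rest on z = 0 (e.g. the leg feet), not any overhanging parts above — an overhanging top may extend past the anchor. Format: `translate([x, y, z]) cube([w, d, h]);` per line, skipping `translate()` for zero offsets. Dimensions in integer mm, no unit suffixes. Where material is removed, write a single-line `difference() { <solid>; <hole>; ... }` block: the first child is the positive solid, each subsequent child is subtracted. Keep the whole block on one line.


difference() { translate([220, 116, 0]) cube([4510, 188, 2860]); translate([2725, 116, 0]) cube([914, 188, 2049]); }
translate([220, 2768, 0]) cube([4510, 188, 2860]);
translate([220, 304, 0]) cube([188, 2464, 2860]);
translate([4542, 304, 0]) cube([188, 2464, 2860]);


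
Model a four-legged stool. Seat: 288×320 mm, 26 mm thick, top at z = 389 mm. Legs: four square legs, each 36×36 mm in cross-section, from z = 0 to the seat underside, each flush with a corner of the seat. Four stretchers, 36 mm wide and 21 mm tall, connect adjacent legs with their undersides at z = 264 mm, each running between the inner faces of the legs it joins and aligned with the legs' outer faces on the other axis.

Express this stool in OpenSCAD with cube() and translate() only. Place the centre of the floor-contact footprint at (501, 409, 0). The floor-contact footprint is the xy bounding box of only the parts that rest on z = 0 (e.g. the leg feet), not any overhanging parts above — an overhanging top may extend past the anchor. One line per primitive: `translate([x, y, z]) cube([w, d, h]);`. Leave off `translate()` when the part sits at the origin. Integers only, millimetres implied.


translate([357, 249, 363]) cube([288, 320, 26]);
translate([357, 249, 0]) cube([36, 36, 363]);
translate([609, 249, 0]) cube([36, 36, 363]);
translate([357, 533, 0]) cube([36, 36, 363]);
translate([609, 533, 0]) cube([36, 36, 363]);
translate([393, 249, 264]) cube([216, 36, 21]);
translate([393, 533, 264]) cube([216, 36, 21]);
translate([357, 285, 264]) cube([36, 248, 21]);
translate([609, 285, 264]) cube([36, 248, 21]);


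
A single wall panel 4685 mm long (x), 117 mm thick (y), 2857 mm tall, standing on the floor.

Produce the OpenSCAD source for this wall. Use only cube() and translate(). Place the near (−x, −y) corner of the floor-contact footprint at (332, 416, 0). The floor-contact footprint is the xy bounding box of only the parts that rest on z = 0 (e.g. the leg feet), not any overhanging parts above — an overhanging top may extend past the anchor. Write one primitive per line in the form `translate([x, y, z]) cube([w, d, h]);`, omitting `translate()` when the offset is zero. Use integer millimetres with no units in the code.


translate([332, 416, 0]) cube([4685, 117, 2857]);


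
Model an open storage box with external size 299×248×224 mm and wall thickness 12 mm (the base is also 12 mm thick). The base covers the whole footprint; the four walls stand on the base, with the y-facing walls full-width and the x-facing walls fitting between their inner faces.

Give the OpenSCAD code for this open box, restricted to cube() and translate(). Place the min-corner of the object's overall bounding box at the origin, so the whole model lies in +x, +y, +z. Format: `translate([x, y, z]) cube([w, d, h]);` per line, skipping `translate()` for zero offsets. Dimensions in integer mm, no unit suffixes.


cube([299, 248, 12]);
translate([0, 0, 12]) cube([299, 12, 212]);
translate([0, 236, 12]) cube([299, 12, 212]);
translate([0, 12, 12]) cube([12, 224, 212]);
translate([287, 12, 12]) cube([12, 224, 212]);


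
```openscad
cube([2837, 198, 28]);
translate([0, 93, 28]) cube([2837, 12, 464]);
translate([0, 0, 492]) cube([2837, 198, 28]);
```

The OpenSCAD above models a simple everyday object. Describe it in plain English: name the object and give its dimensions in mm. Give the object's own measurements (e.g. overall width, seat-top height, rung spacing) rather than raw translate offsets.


An I-beam lying along x, 2837 mm long. Overall section height 520 mm. Two flanges 198 mm wide (y) and 28 mm thick, one on the floor and one at the top; a web 12 mm thick runs between them, centred on the flange width.


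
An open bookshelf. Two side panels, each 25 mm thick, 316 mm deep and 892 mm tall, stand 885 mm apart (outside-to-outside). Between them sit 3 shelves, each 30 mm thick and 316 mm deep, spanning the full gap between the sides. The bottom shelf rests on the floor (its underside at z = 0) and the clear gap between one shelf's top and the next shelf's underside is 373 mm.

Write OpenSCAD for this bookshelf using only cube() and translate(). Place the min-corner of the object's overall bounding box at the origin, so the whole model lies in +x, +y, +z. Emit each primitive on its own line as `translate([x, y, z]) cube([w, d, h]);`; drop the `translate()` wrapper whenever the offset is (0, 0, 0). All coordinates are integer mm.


cube([25, 316, 892]);
translate([860, 0, 0]) cube([25, 316, 892]);
translate([25, 0, 0]) cube([835, 316, 30]);
translate([25, 0, 403]) cube([835, 316, 30]);
translate([25, 0, 806]) cube([835, 316, 30]);


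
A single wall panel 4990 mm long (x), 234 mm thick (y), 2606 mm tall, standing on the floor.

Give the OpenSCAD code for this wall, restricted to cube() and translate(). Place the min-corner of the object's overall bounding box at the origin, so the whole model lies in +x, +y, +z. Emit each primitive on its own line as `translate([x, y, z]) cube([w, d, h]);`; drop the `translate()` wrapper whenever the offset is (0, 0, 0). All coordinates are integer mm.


cube([4990, 234, 2606]);


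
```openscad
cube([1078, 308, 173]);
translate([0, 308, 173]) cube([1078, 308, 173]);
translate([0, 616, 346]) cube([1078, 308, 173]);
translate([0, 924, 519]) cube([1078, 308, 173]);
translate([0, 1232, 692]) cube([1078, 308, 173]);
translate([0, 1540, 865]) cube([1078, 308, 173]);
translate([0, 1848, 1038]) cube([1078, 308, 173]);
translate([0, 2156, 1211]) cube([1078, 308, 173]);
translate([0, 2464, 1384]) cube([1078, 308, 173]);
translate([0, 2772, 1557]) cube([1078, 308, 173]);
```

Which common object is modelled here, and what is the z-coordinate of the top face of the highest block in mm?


A staircase. The total rise is 1730 mm.

10 identical blocks, each offset up and back from the previous — a staircase. Each step is 173 mm tall and there are 10 of them, so the total rise is 10 × 173 = 1730 mm.


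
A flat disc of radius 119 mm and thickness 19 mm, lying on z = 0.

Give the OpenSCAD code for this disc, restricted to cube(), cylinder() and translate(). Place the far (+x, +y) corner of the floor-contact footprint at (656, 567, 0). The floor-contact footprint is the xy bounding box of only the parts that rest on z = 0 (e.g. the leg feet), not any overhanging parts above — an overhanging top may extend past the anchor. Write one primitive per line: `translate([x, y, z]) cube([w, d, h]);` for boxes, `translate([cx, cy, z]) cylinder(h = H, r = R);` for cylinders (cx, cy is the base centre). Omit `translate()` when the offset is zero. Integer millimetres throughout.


translate([537, 448, 0]) cylinder(h = 19, r = 119);


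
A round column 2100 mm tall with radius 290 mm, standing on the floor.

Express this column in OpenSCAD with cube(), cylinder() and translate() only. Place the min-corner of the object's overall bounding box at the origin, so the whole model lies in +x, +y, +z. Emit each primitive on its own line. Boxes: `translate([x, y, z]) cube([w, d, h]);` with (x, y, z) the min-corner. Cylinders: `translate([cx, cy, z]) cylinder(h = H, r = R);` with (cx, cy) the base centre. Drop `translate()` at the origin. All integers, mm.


translate([290, 290, 0]) cylinder(h = 2100, r = 290);


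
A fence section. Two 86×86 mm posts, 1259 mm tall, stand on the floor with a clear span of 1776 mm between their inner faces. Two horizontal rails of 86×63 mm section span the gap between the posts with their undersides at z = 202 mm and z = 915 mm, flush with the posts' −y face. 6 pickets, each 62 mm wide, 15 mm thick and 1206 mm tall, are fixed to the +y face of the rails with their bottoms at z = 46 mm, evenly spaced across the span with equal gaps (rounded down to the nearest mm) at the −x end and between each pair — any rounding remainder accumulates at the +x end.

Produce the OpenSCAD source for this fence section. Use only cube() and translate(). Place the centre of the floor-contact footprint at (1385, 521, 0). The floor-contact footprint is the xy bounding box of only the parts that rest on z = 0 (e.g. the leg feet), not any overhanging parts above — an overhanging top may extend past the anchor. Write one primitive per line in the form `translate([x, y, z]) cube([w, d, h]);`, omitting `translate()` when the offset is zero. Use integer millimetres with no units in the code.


translate([411, 478, 0]) cube([86, 86, 1259]);
translate([2273, 478, 0]) cube([86, 86, 1259]);
translate([497, 478, 202]) cube([1776, 86, 63]);
translate([497, 478, 915]) cube([1776, 86, 63]);
translate([697, 564, 46]) cube([62, 15, 1206]);
translate([959, 564, 46]) cube([62, 15, 1206]);
translate([1221, 564, 46]) cube([62, 15, 1206]);
translate([1483, 564, 46]) cube([62, 15, 1206]);
translate([1745, 564, 46]) cube([62, 15, 1206]);
translate([2007, 564, 46]) cube([62, 15, 1206]);


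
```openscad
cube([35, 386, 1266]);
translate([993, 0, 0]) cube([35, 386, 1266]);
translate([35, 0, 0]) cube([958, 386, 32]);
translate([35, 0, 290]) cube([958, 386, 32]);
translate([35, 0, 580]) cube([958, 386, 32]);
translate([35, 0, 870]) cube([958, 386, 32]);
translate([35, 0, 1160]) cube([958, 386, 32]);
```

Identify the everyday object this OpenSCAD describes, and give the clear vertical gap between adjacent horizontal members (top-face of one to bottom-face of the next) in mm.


A bookshelf. The clear shelf gap is 258 mm.

Two tall side panels with 5 horizontal boards between them — a bookshelf. The first two shelf undersides are at z = 0 and z = 290; with shelf thickness 32, the clear gap is 290 − 0 − 32 = 258 mm.


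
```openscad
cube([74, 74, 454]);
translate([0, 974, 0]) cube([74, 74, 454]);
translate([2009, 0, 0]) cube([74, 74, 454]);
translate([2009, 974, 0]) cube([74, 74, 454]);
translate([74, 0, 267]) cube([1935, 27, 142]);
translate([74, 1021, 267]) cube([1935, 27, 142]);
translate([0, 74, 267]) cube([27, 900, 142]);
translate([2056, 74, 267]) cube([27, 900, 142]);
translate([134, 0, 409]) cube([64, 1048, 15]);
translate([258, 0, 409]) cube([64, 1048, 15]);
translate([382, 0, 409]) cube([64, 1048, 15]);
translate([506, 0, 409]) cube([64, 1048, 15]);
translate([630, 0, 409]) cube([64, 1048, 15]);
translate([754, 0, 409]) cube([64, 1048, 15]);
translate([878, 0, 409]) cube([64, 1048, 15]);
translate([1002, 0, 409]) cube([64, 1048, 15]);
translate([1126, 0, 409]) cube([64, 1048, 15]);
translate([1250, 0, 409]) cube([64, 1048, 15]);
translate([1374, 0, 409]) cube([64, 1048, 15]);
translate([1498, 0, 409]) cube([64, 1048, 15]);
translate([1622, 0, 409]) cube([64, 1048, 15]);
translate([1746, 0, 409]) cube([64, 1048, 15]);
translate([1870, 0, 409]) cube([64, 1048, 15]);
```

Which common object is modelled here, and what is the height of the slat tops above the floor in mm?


A bed frame. The slat-top height is 424 mm.

Four posts, four rails, and a row of slats — a bed frame. Slats sit on the rails at z = 267 + 142 = 409; with slat thickness 15, the top is 424 mm.


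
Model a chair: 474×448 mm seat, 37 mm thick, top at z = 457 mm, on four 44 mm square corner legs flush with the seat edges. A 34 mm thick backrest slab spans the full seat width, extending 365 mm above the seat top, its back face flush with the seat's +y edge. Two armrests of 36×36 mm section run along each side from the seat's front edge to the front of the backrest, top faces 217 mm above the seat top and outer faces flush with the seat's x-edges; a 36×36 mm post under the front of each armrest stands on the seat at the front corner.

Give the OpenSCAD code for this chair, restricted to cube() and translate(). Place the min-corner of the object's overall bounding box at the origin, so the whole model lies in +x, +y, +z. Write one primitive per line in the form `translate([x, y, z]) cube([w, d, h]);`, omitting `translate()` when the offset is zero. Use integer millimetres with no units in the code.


// leg_h = 457 - 37 = 420
// arm post h = 217 - 36 = 181
translate([0, 0, 420]) cube([474, 448, 37]);
cube([44, 44, 420]);
translate([430, 0, 0]) cube([44, 44, 420]);
translate([0, 404, 0]) cube([44, 44, 420]);
translate([430, 404, 0]) cube([44, 44, 420]);
translate([0, 414, 457]) cube([474, 34, 365]);
translate([0, 0, 638]) cube([36, 414, 36]);
translate([438, 0, 638]) cube([36, 414, 36]);
translate([0, 0, 457]) cube([36, 36, 181]);
translate([438, 0, 457]) cube([36, 36, 181]);


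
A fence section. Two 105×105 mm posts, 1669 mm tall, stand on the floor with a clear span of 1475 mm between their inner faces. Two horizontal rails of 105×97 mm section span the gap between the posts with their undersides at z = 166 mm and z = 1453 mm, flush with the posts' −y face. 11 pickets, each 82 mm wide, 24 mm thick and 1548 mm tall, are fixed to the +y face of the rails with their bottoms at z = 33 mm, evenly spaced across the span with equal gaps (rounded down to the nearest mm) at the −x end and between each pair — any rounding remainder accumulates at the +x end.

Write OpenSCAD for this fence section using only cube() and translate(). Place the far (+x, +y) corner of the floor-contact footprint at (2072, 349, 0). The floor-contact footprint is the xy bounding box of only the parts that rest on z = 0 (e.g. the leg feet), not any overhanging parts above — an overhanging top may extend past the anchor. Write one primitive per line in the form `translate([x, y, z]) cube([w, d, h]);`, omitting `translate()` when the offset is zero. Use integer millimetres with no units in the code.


translate([387, 244, 0]) cube([105, 105, 1669]);
translate([1967, 244, 0]) cube([105, 105, 1669]);
translate([492, 244, 166]) cube([1475, 105, 97]);
translate([492, 244, 1453]) cube([1475, 105, 97]);
translate([539, 349, 33]) cube([82, 24, 1548]);
translate([668, 349, 33]) cube([82, 24, 1548]);
translate([797, 349, 33]) cube([82, 24, 1548]);
translate([926, 349, 33]) cube([82, 24, 1548]);
translate([1055, 349, 33]) cube([82, 24, 1548]);
translate([1184, 349, 33]) cube([82, 24, 1548]);
translate([1313, 349, 33]) cube([82, 24, 1548]);
translate([1442, 349, 33]) cube([82, 24, 1548]);
translate([1571, 349, 33]) cube([82, 24, 1548]);
translate([1700, 349, 33]) cube([82, 24, 1548]);
translate([1829, 349, 33]) cube([82, 24, 1548]);


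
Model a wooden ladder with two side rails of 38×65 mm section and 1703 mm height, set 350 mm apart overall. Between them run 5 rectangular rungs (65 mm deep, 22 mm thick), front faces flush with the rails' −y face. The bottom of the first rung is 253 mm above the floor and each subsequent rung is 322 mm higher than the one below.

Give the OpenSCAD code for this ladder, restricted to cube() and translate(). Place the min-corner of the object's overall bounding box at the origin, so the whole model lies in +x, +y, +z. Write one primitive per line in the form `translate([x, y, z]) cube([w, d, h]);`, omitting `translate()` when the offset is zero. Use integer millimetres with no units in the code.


cube([38, 65, 1703]);
translate([312, 0, 0]) cube([38, 65, 1703]);
translate([38, 0, 253]) cube([274, 65, 22]);
translate([38, 0, 575]) cube([274, 65, 22]);
translate([38, 0, 897]) cube([274, 65, 22]);
translate([38, 0, 1219]) cube([274, 65, 22]);
translate([38, 0, 1541]) cube([274, 65, 22]);


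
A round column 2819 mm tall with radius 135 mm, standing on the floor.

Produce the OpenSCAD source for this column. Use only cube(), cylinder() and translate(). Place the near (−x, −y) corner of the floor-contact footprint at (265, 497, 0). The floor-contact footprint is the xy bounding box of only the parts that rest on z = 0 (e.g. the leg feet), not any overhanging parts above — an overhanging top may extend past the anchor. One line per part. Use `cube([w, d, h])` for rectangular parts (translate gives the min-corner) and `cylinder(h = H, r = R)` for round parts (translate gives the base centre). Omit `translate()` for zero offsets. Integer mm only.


translate([400, 632, 0]) cylinder(h = 2819, r = 135);


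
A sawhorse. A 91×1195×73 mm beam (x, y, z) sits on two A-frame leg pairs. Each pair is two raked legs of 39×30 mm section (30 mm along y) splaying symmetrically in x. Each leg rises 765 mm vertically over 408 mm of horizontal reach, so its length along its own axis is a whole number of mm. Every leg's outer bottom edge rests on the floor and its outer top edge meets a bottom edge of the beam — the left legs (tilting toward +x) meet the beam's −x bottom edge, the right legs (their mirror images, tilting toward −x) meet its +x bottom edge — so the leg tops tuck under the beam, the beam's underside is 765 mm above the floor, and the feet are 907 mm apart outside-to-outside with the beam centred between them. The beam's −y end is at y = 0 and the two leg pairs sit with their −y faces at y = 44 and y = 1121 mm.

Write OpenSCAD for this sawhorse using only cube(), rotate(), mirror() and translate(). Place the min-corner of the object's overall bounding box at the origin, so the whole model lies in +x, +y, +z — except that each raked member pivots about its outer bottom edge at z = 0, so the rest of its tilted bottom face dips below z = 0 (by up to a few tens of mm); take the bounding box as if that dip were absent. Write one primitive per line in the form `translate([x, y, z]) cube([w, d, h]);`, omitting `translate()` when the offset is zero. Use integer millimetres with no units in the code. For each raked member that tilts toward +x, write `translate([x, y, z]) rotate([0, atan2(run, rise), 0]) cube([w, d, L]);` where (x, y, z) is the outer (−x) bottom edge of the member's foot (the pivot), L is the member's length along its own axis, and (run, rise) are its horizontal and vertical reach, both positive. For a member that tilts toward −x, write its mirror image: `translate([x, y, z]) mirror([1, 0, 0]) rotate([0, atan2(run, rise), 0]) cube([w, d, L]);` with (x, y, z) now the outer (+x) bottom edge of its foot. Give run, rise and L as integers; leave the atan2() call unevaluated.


translate([408, 0, 765]) cube([91, 1195, 73]);
translate([0, 44, 0]) rotate([0, atan2(408, 765), 0]) cube([39, 30, 867]);
translate([907, 44, 0]) mirror([1, 0, 0]) rotate([0, atan2(408, 765), 0]) cube([39, 30, 867]);
translate([0, 1121, 0]) rotate([0, atan2(408, 765), 0]) cube([39, 30, 867]);
translate([907, 1121, 0]) mirror([1, 0, 0]) rotate([0, atan2(408, 765), 0]) cube([39, 30, 867]);


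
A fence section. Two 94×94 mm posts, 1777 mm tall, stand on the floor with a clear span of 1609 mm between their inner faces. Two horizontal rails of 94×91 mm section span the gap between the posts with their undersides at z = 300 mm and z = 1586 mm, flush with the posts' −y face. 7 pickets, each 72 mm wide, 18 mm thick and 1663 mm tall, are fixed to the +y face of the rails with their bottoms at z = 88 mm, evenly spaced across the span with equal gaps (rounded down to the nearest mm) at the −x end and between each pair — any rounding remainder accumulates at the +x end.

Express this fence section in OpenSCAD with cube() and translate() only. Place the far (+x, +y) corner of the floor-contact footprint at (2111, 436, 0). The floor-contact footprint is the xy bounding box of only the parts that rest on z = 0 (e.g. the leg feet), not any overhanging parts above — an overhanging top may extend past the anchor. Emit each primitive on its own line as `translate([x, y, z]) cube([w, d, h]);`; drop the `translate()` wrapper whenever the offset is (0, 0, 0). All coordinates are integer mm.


translate([314, 342, 0]) cube([94, 94, 1777]);
translate([2017, 342, 0]) cube([94, 94, 1777]);
translate([408, 342, 300]) cube([1609, 94, 91]);
translate([408, 342, 1586]) cube([1609, 94, 91]);
translate([546, 436, 88]) cube([72, 18, 1663]);
translate([756, 436, 88]) cube([72, 18, 1663]);
translate([966, 436, 88]) cube([72, 18, 1663]);
translate([1176, 436, 88]) cube([72, 18, 1663]);
translate([1386, 436, 88]) cube([72, 18, 1663]);
translate([1596, 436, 88]) cube([72, 18, 1663]);
translate([1806, 436, 88]) cube([72, 18, 1663]);


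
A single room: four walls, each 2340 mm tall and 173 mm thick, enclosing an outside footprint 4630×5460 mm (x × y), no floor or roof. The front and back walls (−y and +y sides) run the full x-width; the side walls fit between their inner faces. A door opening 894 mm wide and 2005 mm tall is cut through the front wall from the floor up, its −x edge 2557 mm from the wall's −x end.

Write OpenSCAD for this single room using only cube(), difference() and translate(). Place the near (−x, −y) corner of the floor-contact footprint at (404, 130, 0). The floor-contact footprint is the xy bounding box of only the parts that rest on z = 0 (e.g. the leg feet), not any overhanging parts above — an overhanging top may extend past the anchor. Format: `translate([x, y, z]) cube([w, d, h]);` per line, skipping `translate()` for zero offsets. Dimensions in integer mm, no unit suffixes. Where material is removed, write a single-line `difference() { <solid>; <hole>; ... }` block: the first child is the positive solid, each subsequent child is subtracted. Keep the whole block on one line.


difference() { translate([404, 130, 0]) cube([4630, 173, 2340]); translate([2961, 130, 0]) cube([894, 173, 2005]); }
translate([404, 5417, 0]) cube([4630, 173, 2340]);
translate([404, 303, 0]) cube([173, 5114, 2340]);
translate([4861, 303, 0]) cube([173, 5114, 2340]);


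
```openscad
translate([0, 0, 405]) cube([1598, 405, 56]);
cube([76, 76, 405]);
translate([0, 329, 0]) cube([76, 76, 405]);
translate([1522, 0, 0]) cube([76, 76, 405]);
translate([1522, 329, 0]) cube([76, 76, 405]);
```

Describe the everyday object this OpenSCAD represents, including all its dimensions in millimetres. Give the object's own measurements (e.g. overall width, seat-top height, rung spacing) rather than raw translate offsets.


A bench: a 1598×405 mm seat slab, 56 mm thick, top at z = 461 mm, on four 76×76 mm square legs flush with the seat corners and standing on z = 0.


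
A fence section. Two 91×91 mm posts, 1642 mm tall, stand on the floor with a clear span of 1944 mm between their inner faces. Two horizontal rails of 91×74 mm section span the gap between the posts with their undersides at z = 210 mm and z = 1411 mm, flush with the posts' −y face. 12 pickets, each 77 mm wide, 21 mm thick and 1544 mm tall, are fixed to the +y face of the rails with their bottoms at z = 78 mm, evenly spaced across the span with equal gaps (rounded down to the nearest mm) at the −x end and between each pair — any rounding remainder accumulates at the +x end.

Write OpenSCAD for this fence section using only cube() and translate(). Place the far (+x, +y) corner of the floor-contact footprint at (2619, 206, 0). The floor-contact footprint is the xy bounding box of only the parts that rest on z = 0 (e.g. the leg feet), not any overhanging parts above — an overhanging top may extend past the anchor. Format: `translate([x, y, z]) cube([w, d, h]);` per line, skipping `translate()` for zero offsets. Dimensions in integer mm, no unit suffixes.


translate([493, 115, 0]) cube([91, 91, 1642]);
translate([2528, 115, 0]) cube([91, 91, 1642]);
translate([584, 115, 210]) cube([1944, 91, 74]);
translate([584, 115, 1411]) cube([1944, 91, 74]);
translate([662, 206, 78]) cube([77, 21, 1544]);
translate([817, 206, 78]) cube([77, 21, 1544]);
translate([972, 206, 78]) cube([77, 21, 1544]);
translate([1127, 206, 78]) cube([77, 21, 1544]);
translate([1282, 206, 78]) cube([77, 21, 1544]);
translate([1437, 206, 78]) cube([77, 21, 1544]);
translate([1592, 206, 78]) cube([77, 21, 1544]);
translate([1747, 206, 78]) cube([77, 21, 1544]);
translate([1902, 206, 78]) cube([77, 21, 1544]);
translate([2057, 206, 78]) cube([77, 21, 1544]);
translate([2212, 206, 78]) cube([77, 21, 1544]);
translate([2367, 206, 78]) cube([77, 21, 1544]);


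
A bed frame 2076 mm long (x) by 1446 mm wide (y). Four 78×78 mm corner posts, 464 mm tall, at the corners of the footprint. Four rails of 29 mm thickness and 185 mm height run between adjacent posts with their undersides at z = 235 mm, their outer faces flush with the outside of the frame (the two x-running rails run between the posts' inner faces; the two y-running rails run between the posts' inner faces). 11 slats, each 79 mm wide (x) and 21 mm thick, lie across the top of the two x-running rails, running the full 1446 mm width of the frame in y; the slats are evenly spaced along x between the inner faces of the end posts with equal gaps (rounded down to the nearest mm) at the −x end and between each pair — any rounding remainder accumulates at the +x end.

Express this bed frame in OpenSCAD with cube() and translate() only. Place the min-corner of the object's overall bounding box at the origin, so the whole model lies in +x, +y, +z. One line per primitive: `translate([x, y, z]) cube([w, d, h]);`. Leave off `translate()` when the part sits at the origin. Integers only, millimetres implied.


// slat z = rail_z + rail_h = 235 + 185 = 420
// slat gap = ⌊(1920 − 11·79) / 12⌋ = 87
cube([78, 78, 464]);
translate([0, 1368, 0]) cube([78, 78, 464]);
translate([1998, 0, 0]) cube([78, 78, 464]);
translate([1998, 1368, 0]) cube([78, 78, 464]);
translate([78, 0, 235]) cube([1920, 29, 185]);
translate([78, 1417, 235]) cube([1920, 29, 185]);
translate([0, 78, 235]) cube([29, 1290, 185]);
translate([2047, 78, 235]) cube([29, 1290, 185]);
translate([165, 0, 420]) cube([79, 1446, 21]);
translate([331, 0, 420]) cube([79, 1446, 21]);
translate([497, 0, 420]) cube([79, 1446, 21]);
translate([663, 0, 420]) cube([79, 1446, 21]);
translate([829, 0, 420]) cube([79, 1446, 21]);
translate([995, 0, 420]) cube([79, 1446, 21]);
translate([1161, 0, 420]) cube([79, 1446, 21]);
translate([1327, 0, 420]) cube([79, 1446, 21]);
translate([1493, 0, 420]) cube([79, 1446, 21]);
translate([1659, 0, 420]) cube([79, 1446, 21]);
translate([1825, 0, 420]) cube([79, 1446, 21]);


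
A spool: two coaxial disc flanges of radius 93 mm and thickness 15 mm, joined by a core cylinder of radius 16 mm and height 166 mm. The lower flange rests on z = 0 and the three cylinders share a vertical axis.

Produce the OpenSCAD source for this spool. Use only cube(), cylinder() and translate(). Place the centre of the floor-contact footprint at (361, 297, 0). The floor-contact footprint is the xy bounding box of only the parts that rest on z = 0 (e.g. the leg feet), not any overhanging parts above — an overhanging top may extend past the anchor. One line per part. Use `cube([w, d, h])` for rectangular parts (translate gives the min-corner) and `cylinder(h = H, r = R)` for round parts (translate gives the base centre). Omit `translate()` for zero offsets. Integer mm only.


translate([361, 297, 0]) cylinder(h = 15, r = 93);
translate([361, 297, 15]) cylinder(h = 166, r = 16);
translate([361, 297, 181]) cylinder(h = 15, r = 93);


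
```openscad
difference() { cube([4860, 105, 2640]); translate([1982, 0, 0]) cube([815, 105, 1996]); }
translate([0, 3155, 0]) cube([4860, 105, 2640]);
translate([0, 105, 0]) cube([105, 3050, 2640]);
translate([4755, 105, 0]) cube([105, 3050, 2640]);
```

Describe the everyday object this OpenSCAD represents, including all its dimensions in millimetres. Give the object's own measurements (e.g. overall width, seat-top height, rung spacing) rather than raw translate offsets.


A single room: four walls, each 2640 mm tall and 105 mm thick, enclosing an outside footprint 4860×3260 mm (x × y), no floor or roof. The front and back walls (−y and +y sides) run the full x-width; the side walls fit between their inner faces. A door opening 815 mm wide and 1996 mm tall is cut through the front wall from the floor up, its −x edge 1982 mm from the wall's −x end.


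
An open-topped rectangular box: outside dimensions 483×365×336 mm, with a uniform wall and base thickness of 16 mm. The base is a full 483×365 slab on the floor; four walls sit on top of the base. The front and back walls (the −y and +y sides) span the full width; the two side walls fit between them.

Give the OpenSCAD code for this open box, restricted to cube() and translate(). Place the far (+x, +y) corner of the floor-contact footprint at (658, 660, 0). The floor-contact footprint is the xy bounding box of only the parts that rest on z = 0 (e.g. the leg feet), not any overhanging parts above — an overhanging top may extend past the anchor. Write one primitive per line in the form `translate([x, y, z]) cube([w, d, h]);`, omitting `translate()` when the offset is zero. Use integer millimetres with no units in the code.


translate([175, 295, 0]) cube([483, 365, 16]);
translate([175, 295, 16]) cube([483, 16, 320]);
translate([175, 644, 16]) cube([483, 16, 320]);
translate([175, 311, 16]) cube([16, 333, 320]);
translate([642, 311, 16]) cube([16, 333, 320]);


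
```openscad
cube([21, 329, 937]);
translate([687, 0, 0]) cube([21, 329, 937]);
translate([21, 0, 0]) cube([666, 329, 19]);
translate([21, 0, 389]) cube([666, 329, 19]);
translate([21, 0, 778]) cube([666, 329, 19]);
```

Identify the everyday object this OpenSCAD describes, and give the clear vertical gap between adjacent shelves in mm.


A bookshelf. The clear shelf gap is 370 mm.

Two tall side panels with 3 horizontal boards between them — a bookshelf. The first two shelf undersides are at z = 0 and z = 389; with shelf thickness 19, the clear gap is 389 − 0 − 19 = 370 mm.
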